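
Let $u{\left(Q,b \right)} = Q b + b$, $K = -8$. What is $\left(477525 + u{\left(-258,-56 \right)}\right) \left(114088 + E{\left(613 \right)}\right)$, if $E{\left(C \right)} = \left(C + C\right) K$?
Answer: $51297104760$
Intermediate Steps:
$u{\left(Q,b \right)} = b + Q b$
$E{\left(C \right)} = - 16 C$ ($E{\left(C \right)} = \left(C + C\right) \left(-8\right) = 2 C \left(-8\right) = - 16 C$)
$\left(477525 + u{\left(-258,-56 \right)}\right) \left(114088 + E{\left(613 \right)}\right) = \left(477525 - 56 \left(1 - 258\right)\right) \left(114088 - 9808\right) = \left(477525 - -14392\right) \left(114088 - 9808\right) = \left(477525 + 14392\right) 104280 = 491917 \cdot 104280 = 51297104760$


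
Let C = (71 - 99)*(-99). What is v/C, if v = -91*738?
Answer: -533/22 ≈ -24.227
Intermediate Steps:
C = 2772 (C = -28*(-99) = 2772)
v = -67158
v/C = -67158/2772 = -67158*1/2772 = -533/22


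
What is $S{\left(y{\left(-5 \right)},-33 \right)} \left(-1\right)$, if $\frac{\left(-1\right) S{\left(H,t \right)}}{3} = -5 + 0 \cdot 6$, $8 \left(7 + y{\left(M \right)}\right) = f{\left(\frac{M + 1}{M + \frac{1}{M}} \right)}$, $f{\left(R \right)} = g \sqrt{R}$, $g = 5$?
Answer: $-15$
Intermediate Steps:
$f{\left(R \right)} = 5 \sqrt{R}$
$y{\left(M \right)} = -7 + \frac{5 \sqrt{\frac{1 + M}{M + \frac{1}{M}}}}{8}$ ($y{\left(M \right)} = -7 + \frac{5 \sqrt{\frac{M + 1}{M + \frac{1}{M}}}}{8} = -7 + \frac{5 \sqrt{\frac{1 + M}{M + \frac{1}{M}}}}{8}$)
$S{\left(H,t \right)} = 15$ ($S{\left(H,t \right)} = - 3 \left(-5 + 0 \cdot 6\right) = - 3 \left(-5 + 0\right) = \left(-3\right) \left(-5\right) = 15$)
$S{\left(y{\left(-5 \right)},-33 \right)} \left(-1\right) = 15 \left(-1\right) = -15$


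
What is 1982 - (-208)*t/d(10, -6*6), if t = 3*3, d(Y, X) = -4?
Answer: 1514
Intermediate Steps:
t = 9
1982 - (-208)*t/d(10, -6*6) = 1982 - (-208)*9/(-4) = 1982 - (-208)*9*(-1/4) = 1982 - (-208)*(-9)/4 = 1982 - 1*468 = 1982 - 468 = 1514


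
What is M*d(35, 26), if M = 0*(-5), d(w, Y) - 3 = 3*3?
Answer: 0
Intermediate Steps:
d(w, Y) = 12 (d(w, Y) = 3 + 3*3 = 3 + 9 = 12)
M = 0
M*d(35, 26) = 0*12 = 0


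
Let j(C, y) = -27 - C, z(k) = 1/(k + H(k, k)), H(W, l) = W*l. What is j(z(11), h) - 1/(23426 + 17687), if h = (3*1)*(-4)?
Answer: -146567977/5426916 ≈ -27.008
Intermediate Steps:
z(k) = 1/(k + k²) (z(k) = 1/(k + k*k) = 1/(k + k²))
h = -12 (h = 3*(-4) = -12)
j(z(11), h) - 1/(23426 + 17687) = (-27 - 1/(11*(1 + 11))) - 1/(23426 + 17687) = (-27 - 1/(11*12)) - 1/41113 = (-27 - 1/(11*12)) - 1*1/41113 = (-27 - 1*1/132) - 1/41113 = (-27 - 1/132) - 1/41113 = -3565/132 - 1/41113 = -146567977/5426916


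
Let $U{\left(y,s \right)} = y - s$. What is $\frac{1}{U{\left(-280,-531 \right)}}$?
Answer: $\frac{1}{251} \approx 0.0039841$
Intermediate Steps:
$\frac{1}{U{\left(-280,-531 \right)}} = \frac{1}{-280 - -531} = \frac{1}{-280 + 531} = \frac{1}{251}$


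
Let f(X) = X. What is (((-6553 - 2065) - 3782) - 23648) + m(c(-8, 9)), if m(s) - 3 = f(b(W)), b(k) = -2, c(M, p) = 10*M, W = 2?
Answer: -36047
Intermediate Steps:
m(s) = 1 (m(s) = 3 - 2 = 1)
(((-6553 - 2065) - 3782) - 23648) + m(c(-8, 9)) = (((-6553 - 2065) - 3782) - 23648) + 1 = ((-8618 - 3782) - 23648) + 1 = (-12400 - 23648) + 1 = -36048 + 1 = -36047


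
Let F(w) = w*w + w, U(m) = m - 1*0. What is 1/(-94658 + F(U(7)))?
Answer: -1/94602 ≈ -1.0571e-5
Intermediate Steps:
U(m) = m (U(m) = m + 0 = m)
F(w) = w + w**2 (F(w) = w**2 + w = w + w**2)
1/(-94658 + F(U(7))) = 1/(-94658 + 7*(1 + 7)) = 1/(-94658 + 7*8) = 1/(-94658 + 56) = 1/(-94602) = -1/94602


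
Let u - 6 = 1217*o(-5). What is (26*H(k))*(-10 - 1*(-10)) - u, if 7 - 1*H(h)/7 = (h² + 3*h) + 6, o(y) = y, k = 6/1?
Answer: 6079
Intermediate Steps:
k = 6 (k = 6*1 = 6)
H(h) = 7 - 21*h - 7*h² (H(h) = 49 - 7*((h² + 3*h) + 6) = 49 - 7*(6 + h² + 3*h) = 49 + (-42 - 21*h - 7*h²) = 7 - 21*h - 7*h²)
u = -6079 (u = 6 + 1217*(-5) = 6 - 6085 = -6079)
(26*H(k))*(-10 - 1*(-10)) - u = (26*(7 - 21*6 - 7*6²))*(-10 - 1*(-10)) - 1*(-6079) = (26*(7 - 126 - 7*36))*(-10 + 10) + 6079 = (26*(7 - 126 - 252))*0 + 6079 = (26*(-371))*0 + 6079 = -9646*0 + 6079 = 0 + 6079 = 6079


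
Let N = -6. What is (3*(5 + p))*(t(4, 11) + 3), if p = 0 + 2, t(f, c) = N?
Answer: -63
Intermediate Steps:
t(f, c) = -6
p = 2
(3*(5 + p))*(t(4, 11) + 3) = (3*(5 + 2))*(-6 + 3) = (3*7)*(-3) = 21*(-3) = -63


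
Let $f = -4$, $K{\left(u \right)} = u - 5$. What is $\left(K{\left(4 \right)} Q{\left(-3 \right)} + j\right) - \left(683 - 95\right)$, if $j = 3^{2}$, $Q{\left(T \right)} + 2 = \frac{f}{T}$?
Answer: $- \frac{1735}{3} \approx -578.33$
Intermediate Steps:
$K{\left(u \right)} = -5 + u$ ($K{\left(u \right)} = u - 5 = -5 + u$)
$Q{\left(T \right)} = -2 - \frac{4}{T}$
$j = 9$
$\left(K{\left(4 \right)} Q{\left(-3 \right)} + j\right) - \left(683 - 95\right) = \left(\left(-5 + 4\right) \left(-2 - \frac{4}{-3}\right) + 9\right) - \left(683 - 95\right) = \left(- (-2 - - \frac{4}{3}) + 9\right) - 588 = \left(- (-2 + \frac{4}{3}) + 9\right) - 588 = \left(\left(-1\right) \left(- \frac{2}{3}\right) + 9\right) - 588 = \left(\frac{2}{3} + 9\right) - 588 = \frac{29}{3} - 588 = - \frac{1735}{3}$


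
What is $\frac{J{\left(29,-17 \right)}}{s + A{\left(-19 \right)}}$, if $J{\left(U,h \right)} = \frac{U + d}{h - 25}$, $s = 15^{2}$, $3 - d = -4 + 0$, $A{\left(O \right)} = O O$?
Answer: $- \frac{3}{2051} \approx -0.0014627$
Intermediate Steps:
$A{\left(O \right)} = O^{2}$
$d = 7$ ($d = 3 - \left(-4 + 0\right) = 3 - -4 = 3 + 4 = 7$)
$s = 225$
$J{\left(U,h \right)} = \frac{7 + U}{-25 + h}$ ($J{\left(U,h \right)} = \frac{U + 7}{h - 25} = \frac{7 + U}{-25 + h}$)
$\frac{J{\left(29,-17 \right)}}{s + A{\left(-19 \right)}} = \frac{\frac{1}{-25 - 17} \left(7 + 29\right)}{225 + \left(-19\right)^{2}} = \frac{\frac{1}{-42} \cdot 36}{225 + 361} = \frac{\left(- \frac{1}{42}\right) 36}{586} = \left(- \frac{6}{7}\right) \frac{1}{586} = - \frac{3}{2051}$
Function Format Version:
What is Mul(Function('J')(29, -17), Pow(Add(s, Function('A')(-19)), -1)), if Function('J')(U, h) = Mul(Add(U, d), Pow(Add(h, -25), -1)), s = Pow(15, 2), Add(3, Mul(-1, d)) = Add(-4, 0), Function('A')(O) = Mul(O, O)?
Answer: Rational(-3, 2051) ≈ -0.0014627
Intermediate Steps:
Function('A')(O) = Pow(O, 2)
d = 7 (d = Add(3, Mul(-1, Add(-4, 0))) = Add(3, Mul(-1, -4)) = Add(3, 4) = 7)
s = 225
Function('J')(U, h) = Mul(Pow(Add(-25, h), -1), Add(7, U)) (Function('J')(U, h) = Mul(Add(U, 7), Pow(Add(h, -25), -1)) = Mul(Add(7, U), Pow(Add(-25, h), -1)) = Mul(Pow(Add(-25, h), -1), Add(7, U)))
Mul(Function('J')(29, -17), Pow(Add(s, Function('A')(-19)), -1)) = Mul(Mul(Pow(Add(-25, -17), -1), Add(7, 29)), Pow(Add(225, Pow(-19, 2)), -1)) = Mul(Mul(Pow(-42, -1), 36), Pow(Add(225, 361), -1)) = Mul(Mul(Rational(-1, 42), 36), Pow(586, -1)) = Mul(Rational(-6, 7), Rational(1, 586)) = Rational(-3, 2051)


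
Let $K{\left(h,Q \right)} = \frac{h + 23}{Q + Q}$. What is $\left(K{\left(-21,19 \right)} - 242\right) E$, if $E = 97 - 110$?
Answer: $\frac{59761}{19} \approx 3145.3$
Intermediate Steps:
$K{\left(h,Q \right)} = \frac{23 + h}{2 Q}$
$E = -13$ ($E = 97 - 110 = -13$)
$\left(K{\left(-21,19 \right)} - 242\right) E = \left(\frac{23 - 21}{2 \cdot 19} - 242\right) \left(-13\right) = \left(\frac{1}{2} \cdot \frac{1}{19} \cdot 2 - 242\right) \left(-13\right) = \left(\frac{1}{19} - 242\right) \left(-13\right) = \left(- \frac{4597}{19}\right) \left(-13\right) = \frac{59761}{19}$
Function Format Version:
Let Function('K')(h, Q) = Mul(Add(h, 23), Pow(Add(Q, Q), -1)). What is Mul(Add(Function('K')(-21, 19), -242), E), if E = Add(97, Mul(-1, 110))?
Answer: Rational(59761, 19) ≈ 3145.3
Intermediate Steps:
Function('K')(h, Q) = Mul(Rational(1, 2), Pow(Q, -1), Add(23, h)) (Function('K')(h, Q) = Mul(Add(23, h), Pow(Mul(2, Q), -1)) = Mul(Add(23, h), Mul(Rational(1, 2), Pow(Q, -1))) = Mul(Rational(1, 2), Pow(Q, -1), Add(23, h)))
E = -13 (E = Add(97, -110) = -13)
Mul(Add(Function('K')(-21, 19), -242), E) = Mul(Add(Mul(Rational(1, 2), Pow(19, -1), Add(23, -21)), -242), -13) = Mul(Add(Mul(Rational(1, 2), Rational(1, 19), 2), -242), -13) = Mul(Add(Rational(1, 19), -242), -13) = Mul(Rational(-4597, 19), -13) = Rational(59761, 19)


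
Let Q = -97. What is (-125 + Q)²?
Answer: 49284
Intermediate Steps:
(-125 + Q)² = (-125 - 97)² = (-222)² = 49284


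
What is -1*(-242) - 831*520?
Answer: -431878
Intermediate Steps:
-1*(-242) - 831*520 = 242 - 432120 = -431878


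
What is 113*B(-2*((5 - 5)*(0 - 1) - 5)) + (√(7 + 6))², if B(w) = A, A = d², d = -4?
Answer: 1821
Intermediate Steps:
A = 16 (A = (-4)² = 16)
B(w) = 16
113*B(-2*((5 - 5)*(0 - 1) - 5)) + (√(7 + 6))² = 113*16 + (√(7 + 6))² = 1808 + (√13)² = 1808 + 13 = 1821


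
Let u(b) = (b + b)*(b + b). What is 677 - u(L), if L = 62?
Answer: -14699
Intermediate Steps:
u(b) = 4*b² (u(b) = (2*b)*(2*b) = 4*b²)
677 - u(L) = 677 - 4*62² = 677 - 4*3844 = 677 - 1*15376 = 677 - 15376 = -14699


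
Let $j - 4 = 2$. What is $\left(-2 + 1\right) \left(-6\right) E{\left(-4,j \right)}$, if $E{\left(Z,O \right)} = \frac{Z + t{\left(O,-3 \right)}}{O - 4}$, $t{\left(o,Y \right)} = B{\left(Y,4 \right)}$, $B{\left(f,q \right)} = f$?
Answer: $-21$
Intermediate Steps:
$j = 6$ ($j = 4 + 2 = 6$)
$t{\left(o,Y \right)} = Y$
$E{\left(Z,O \right)} = \frac{-3 + Z}{-4 + O}$ ($E{\left(Z,O \right)} = \frac{Z - 3}{O - 4} = \frac{-3 + Z}{-4 + O}$)
$\left(-2 + 1\right) \left(-6\right) E{\left(-4,j \right)} = \left(-2 + 1\right) \left(-6\right) \frac{-3 - 4}{-4 + 6} = \left(-1\right) \left(-6\right) \frac{1}{2} \left(-7\right) = 6 \cdot \frac{1}{2} \left(-7\right) = 6 \left(- \frac{7}{2}\right) = -21$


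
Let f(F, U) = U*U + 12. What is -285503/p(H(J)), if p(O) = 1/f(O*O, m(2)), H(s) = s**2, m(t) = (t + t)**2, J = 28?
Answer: -76514804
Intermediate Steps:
m(t) = 4*t**2 (m(t) = (2*t)**2 = 4*t**2)
f(F, U) = 12 + U**2 (f(F, U) = U**2 + 12 = 12 + U**2)
p(O) = 1/268 (p(O) = 1/(12 + (4*2**2)**2) = 1/(12 + (4*4)**2) = 1/(12 + 16**2) = 1/(12 + 256) = 1/268)
-285503/p(H(J)) = -285503/1/268 = -285503*268 = -76514804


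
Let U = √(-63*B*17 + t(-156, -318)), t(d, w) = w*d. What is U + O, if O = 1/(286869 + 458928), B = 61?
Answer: 1/745797 + 3*I*√1747 ≈ 1.3408e-6 + 125.39*I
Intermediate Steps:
t(d, w) = d*w
O = 1/745797 ≈ 1.3408e-6
U = 3*I*√1747 (U = √(-63*61*17 - 156*(-318)) = √(-3843*17 + 49608) = √(-65331 + 49608) = √(-15723) = 3*I*√1747 ≈ 125.39*I)
U + O = 3*I*√1747 + 1/745797 = 1/745797 + 3*I*√1747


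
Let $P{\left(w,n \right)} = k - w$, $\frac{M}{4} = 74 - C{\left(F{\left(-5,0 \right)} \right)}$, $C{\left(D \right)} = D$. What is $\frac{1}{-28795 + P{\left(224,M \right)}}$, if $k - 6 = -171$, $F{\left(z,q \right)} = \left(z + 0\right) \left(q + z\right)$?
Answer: $- \frac{1}{29184} \approx -3.4265 \cdot 10^{-5}$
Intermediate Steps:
$F{\left(z,q \right)} = z \left(q + z\right)$
$k = -165$ ($k = 6 - 171 = -165$)
$M = 196$ ($M = 4 \left(74 - - 5 \left(0 - 5\right)\right) = 4 \left(74 - \left(-5\right) \left(-5\right)\right) = 4 \left(74 - 25\right) = 4 \cdot 49 = 196$)
$P{\left(w,n \right)} = -165 - w$
$\frac{1}{-28795 + P{\left(224,M \right)}} = \frac{1}{-28795 - 389} = \frac{1}{-29184} = - \frac{1}{29184}$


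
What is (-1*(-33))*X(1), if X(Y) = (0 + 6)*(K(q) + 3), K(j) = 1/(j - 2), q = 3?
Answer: 792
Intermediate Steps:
K(j) = 1/(-2 + j)
X(Y) = 24 (X(Y) = (0 + 6)*(1/(-2 + 3) + 3) = 6*(1/1 + 3) = 6*(1 + 3) = 6*4 = 24)
(-1*(-33))*X(1) = -1*(-33)*24 = 33*24 = 792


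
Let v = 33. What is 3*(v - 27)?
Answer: 18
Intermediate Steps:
3*(v - 27) = 3*(33 - 27) = 3*6 = 18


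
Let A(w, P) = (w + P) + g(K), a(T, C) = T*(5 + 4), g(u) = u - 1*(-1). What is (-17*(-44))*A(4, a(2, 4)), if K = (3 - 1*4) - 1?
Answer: 15708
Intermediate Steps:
K = -2 (K = (3 - 4) - 1 = -1 - 1 = -2)
g(u) = 1 + u (g(u) = u + 1 = 1 + u)
a(T, C) = 9*T (a(T, C) = T*9 = 9*T)
A(w, P) = -1 + P + w (A(w, P) = (w + P) + (1 - 2) = (P + w) - 1 = -1 + P + w)
(-17*(-44))*A(4, a(2, 4)) = (-17*(-44))*(-1 + 9*2 + 4) = 748*(-1 + 18 + 4) = 748*21 = 15708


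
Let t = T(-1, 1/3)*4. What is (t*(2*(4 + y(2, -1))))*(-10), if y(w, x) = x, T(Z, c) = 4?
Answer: -960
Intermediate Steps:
t = 16 (t = 4*4 = 16)
(t*(2*(4 + y(2, -1))))*(-10) = (16*(2*(4 - 1)))*(-10) = (16*(2*3))*(-10) = (16*6)*(-10) = 96*(-10) = -960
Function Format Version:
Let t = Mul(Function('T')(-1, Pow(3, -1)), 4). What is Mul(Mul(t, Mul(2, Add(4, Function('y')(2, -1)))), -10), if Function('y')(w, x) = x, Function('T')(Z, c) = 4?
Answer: -960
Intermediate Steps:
t = 16 (t = Mul(4, 4) = 16)
Mul(Mul(t, Mul(2, Add(4, Function('y')(2, -1)))), -10) = Mul(Mul(16, Mul(2, Add(4, -1))), -10) = Mul(Mul(16, Mul(2, 3)), -10) = Mul(Mul(16, 6), -10) = Mul(96, -10) = -960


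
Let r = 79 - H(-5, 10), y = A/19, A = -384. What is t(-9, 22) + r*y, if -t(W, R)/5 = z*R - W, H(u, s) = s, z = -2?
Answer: -23171/19 ≈ -1219.5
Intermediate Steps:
t(W, R) = 5*W + 10*R (t(W, R) = -5*(-2*R - W) = -5*(-W - 2*R) = 5*W + 10*R)
y = -384/19 ≈ -20.211
r = 69 (r = 79 - 1*10 = 79 - 10 = 69)
t(-9, 22) + r*y = (5*(-9) + 10*22) + 69*(-384/19) = (-45 + 220) - 26496/19 = 175 - 26496/19 = -23171/19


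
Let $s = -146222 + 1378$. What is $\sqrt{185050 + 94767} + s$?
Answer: $-144844 + \sqrt{279817} \approx -1.4432 \cdot 10^{5}$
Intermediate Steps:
$s = -144844$
$\sqrt{185050 + 94767} + s = \sqrt{185050 + 94767} - 144844 = \sqrt{279817} - 144844 = -144844 + \sqrt{279817}$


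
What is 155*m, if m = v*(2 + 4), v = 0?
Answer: 0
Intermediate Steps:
m = 0 (m = 0*(2 + 4) = 0*6 = 0)
155*m = 155*0 = 0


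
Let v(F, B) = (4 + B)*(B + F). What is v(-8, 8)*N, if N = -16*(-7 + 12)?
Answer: 0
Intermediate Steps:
N = -80 (N = -16*5 = -80)
v(-8, 8)*N = (8² + 4*8 + 4*(-8) + 8*(-8))*(-80) = (64 + 32 - 32 - 64)*(-80) = 0*(-80) = 0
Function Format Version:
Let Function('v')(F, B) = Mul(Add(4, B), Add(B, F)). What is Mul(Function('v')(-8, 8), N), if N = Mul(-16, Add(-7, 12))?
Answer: 0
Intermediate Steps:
N = -80 (N = Mul(-16, 5) = -80)
Mul(Function('v')(-8, 8), N) = Mul(Add(Pow(8, 2), Mul(4, 8), Mul(4, -8), Mul(8, -8)), -80) = Mul(Add(64, 32, -32, -64), -80) = Mul(0, -80) = 0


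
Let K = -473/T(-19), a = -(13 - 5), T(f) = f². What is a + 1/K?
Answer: -4145/473 ≈ -8.7632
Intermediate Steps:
a = -8 (a = -1*8 = -8)
K = -473/361 (K = -473/((-19)²) = -473/361 ≈ -1.3102)
a + 1/K = -8 + 1/(-473/361) = -8 - 361/473 = -4145/473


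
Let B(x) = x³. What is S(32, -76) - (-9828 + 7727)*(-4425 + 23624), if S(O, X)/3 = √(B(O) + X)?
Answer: 40337099 + 6*√8173 ≈ 4.0338e+7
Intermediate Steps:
S(O, X) = 3*√(X + O³) (S(O, X) = 3*√(O³ + X) = 3*√(X + O³))
S(32, -76) - (-9828 + 7727)*(-4425 + 23624) = 3*√(-76 + 32³) - (-9828 + 7727)*(-4425 + 23624) = 3*√(-76 + 32768) - (-2101)*19199 = 3*√32692 - 1*(-40337099) = 3*(2*√8173) + 40337099 = 6*√8173 + 40337099 = 40337099 + 6*√8173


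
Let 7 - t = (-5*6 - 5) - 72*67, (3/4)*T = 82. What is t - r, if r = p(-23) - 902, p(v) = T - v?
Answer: 16907/3 ≈ 5635.7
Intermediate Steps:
T = 328/3 (T = (4/3)*82 = 328/3 ≈ 109.33)
t = 4866 (t = 7 - ((-5*6 - 5) - 72*67) = 7 - ((-30 - 5) - 4824) = 7 - (-35 - 4824) = 7 - 1*(-4859) = 7 + 4859 = 4866)
p(v) = 328/3 - v
r = -2309/3 (r = (328/3 - 1*(-23)) - 902 = (328/3 + 23) - 902 = 397/3 - 902 = -2309/3 ≈ -769.67)
t - r = 4866 - 1*(-2309/3) = 4866 + 2309/3 = 16907/3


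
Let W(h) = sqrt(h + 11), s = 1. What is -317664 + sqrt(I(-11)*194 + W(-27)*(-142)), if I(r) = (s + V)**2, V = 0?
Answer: -317664 + sqrt(194 - 568*I) ≈ -3.1764e+5 - 14.252*I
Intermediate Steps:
W(h) = sqrt(11 + h)
I(r) = 1 (I(r) = (1 + 0)**2 = 1**2 = 1)
-317664 + sqrt(I(-11)*194 + W(-27)*(-142)) = -317664 + sqrt(1*194 + sqrt(11 - 27)*(-142)) = -317664 + sqrt(194 + sqrt(-16)*(-142)) = -317664 + sqrt(194 + (4*I)*(-142)) = -317664 + sqrt(194 - 568*I)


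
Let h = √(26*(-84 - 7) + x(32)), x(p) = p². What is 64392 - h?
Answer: 64392 - I*√1342 ≈ 64392.0 - 36.633*I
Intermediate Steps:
h = I*√1342 (h = √(26*(-84 - 7) + 32²) = √(26*(-91) + 1024) = √(-2366 + 1024) = √(-1342) = I*√1342 ≈ 36.633*I)
64392 - h = 64392 - I*√1342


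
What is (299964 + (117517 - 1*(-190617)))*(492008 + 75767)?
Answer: 345262841950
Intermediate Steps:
(299964 + (117517 - 1*(-190617)))*(492008 + 75767) = (299964 + (117517 + 190617))*567775 = (299964 + 308134)*567775 = 608098*567775 = 345262841950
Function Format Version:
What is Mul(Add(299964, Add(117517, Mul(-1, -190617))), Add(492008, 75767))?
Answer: 345262841950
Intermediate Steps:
Mul(Add(299964, Add(117517, Mul(-1, -190617))), Add(492008, 75767)) = Mul(Add(299964, Add(117517, 190617)), 567775) = Mul(Add(299964, 308134), 567775) = Mul(608098, 567775) = 345262841950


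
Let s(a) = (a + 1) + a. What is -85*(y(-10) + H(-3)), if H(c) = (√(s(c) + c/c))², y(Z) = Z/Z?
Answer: 255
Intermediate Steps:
y(Z) = 1
s(a) = 1 + 2*a (s(a) = (1 + a) + a = 1 + 2*a)
H(c) = 2 + 2*c (H(c) = (√((1 + 2*c) + c/c))² = (√((1 + 2*c) + 1))² = (√(2 + 2*c))² = 2 + 2*c)
-85*(y(-10) + H(-3)) = -85*(1 + (2 + 2*(-3))) = -85*(1 + (2 - 6)) = -85*(1 - 4) = -85*(-3) = 255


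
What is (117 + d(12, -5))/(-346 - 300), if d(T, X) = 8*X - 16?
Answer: -61/646 ≈ -0.094427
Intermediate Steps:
d(T, X) = -16 + 8*X
(117 + d(12, -5))/(-346 - 300) = (117 + (-16 + 8*(-5)))/(-346 - 300) = (117 + (-16 - 40))/(-646) = (117 - 56)*(-1/646) = 61*(-1/646) = -61/646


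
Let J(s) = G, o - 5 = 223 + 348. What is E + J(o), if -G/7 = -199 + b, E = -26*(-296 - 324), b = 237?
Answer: 15854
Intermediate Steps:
o = 576 (o = 5 + (223 + 348) = 5 + 571 = 576)
E = 16120 (E = -26*(-620) = 16120)
G = -266 (G = -7*(-199 + 237) = -7*38 = -266)
J(s) = -266
E + J(o) = 16120 - 266 = 15854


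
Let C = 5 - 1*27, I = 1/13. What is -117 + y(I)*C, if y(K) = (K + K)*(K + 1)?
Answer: -20389/169 ≈ -120.65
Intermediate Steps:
I = 1/13 ≈ 0.076923
C = -22 (C = 5 - 27 = -22)
y(K) = 2*K*(1 + K) (y(K) = (2*K)*(1 + K) = 2*K*(1 + K))
-117 + y(I)*C = -117 + (2*(1/13)*(1 + 1/13))*(-22) = -117 + (2*(1/13)*(14/13))*(-22) = -117 + (28/169)*(-22) = -117 - 616/169 = -20389/169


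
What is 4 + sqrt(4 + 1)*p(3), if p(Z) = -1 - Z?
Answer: 4 - 4*sqrt(5) ≈ -4.9443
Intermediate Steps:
4 + sqrt(4 + 1)*p(3) = 4 + sqrt(4 + 1)*(-1 - 1*3) = 4 + sqrt(5)*(-1 - 3) = 4 + sqrt(5)*(-4) = 4 - 4*sqrt(5)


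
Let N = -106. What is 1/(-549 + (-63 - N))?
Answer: -1/506 ≈ -0.0019763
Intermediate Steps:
1/(-549 + (-63 - N)) = 1/(-549 + (-63 - 1*(-106))) = 1/(-549 + (-63 + 106)) = 1/(-549 + 43) = 1/(-506) = -1/506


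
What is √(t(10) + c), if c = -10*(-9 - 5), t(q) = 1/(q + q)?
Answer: √14005/10 ≈ 11.834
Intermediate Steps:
t(q) = 1/(2*q)
c = 140 (c = -10*(-14) = 140)
√(t(10) + c) = √((½)/10 + 140) = √((½)*(⅒) + 140) = √(1/20 + 140) = √(2801/20) = √14005/10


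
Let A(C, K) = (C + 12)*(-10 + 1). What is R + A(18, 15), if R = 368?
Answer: 98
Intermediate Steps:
A(C, K) = -108 - 9*C (A(C, K) = (12 + C)*(-9) = -108 - 9*C)
R + A(18, 15) = 368 + (-108 - 9*18) = 368 + (-108 - 162) = 368 - 270 = 98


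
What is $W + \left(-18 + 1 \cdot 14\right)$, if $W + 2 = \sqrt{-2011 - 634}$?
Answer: $-6 + 23 i \sqrt{5} \approx -6.0 + 51.43 i$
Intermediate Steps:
$W = -2 + 23 i \sqrt{5}$ ($W = -2 + \sqrt{-2011 - 634} = -2 + \sqrt{-2645} = -2 + 23 i \sqrt{5} \approx -2.0 + 51.43 i$)
$W + \left(-18 + 1 \cdot 14\right) = \left(-2 + 23 i \sqrt{5}\right) + \left(-18 + 1 \cdot 14\right) = \left(-2 + 23 i \sqrt{5}\right) + \left(-18 + 14\right) = \left(-2 + 23 i \sqrt{5}\right) - 4 = -6 + 23 i \sqrt{5}$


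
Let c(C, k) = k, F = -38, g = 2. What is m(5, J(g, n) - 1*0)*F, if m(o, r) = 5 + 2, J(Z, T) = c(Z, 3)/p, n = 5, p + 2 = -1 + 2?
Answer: -266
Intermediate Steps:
p = -1 (p = -2 + (-1 + 2) = -2 + 1 = -1)
J(Z, T) = -3 (J(Z, T) = 3/(-1) = 3*(-1) = -3)
m(o, r) = 7
m(5, J(g, n) - 1*0)*F = 7*(-38) = -266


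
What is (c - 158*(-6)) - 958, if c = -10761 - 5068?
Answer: -15839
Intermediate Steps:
c = -15829
(c - 158*(-6)) - 958 = (-15829 - 158*(-6)) - 958 = (-15829 + 948) - 958 = -14881 - 958 = -15839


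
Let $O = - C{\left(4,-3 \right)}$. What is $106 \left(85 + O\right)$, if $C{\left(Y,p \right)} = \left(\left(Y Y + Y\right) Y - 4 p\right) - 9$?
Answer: $212$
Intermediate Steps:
$C{\left(Y,p \right)} = -9 - 4 p + Y \left(Y + Y^{2}\right)$ ($C{\left(Y,p \right)} = \left(\left(Y^{2} + Y\right) Y - 4 p\right) - 9 = \left(\left(Y + Y^{2}\right) Y - 4 p\right) - 9 = \left(Y \left(Y + Y^{2}\right) - 4 p\right) - 9 = \left(- 4 p + Y \left(Y + Y^{2}\right)\right) - 9 = -9 - 4 p + Y \left(Y + Y^{2}\right)$)
$O = -83$ ($O = - (-9 + 4^{2} + 4^{3} - -12) = - (-9 + 16 + 64 + 12) = \left(-1\right) 83 = -83$)
$106 \left(85 + O\right) = 106 \left(85 - 83\right) = 106 \cdot 2 = 212$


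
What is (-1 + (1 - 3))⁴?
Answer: 81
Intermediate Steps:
(-1 + (1 - 3))⁴ = (-1 - 2)⁴ = (-3)⁴ = 81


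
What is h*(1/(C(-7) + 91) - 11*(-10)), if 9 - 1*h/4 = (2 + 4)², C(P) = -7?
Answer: -83169/7 ≈ -11881.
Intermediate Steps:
h = -108 (h = 36 - 4*(2 + 4)² = 36 - 4*6² = 36 - 4*36 = 36 - 144 = -108)
h*(1/(C(-7) + 91) - 11*(-10)) = -108*(1/(-7 + 91) - 11*(-10)) = -108*(1/84 + 110) = -108*9241/84 = -83169/7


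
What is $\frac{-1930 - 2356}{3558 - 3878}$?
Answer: $\frac{2143}{160} \approx 13.394$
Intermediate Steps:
$\frac{-1930 - 2356}{3558 - 3878} = - \frac{4286}{-320} = \left(-4286\right) \left(- \frac{1}{320}\right) = \frac{2143}{160}$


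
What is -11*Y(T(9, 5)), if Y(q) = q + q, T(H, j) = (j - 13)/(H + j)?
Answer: 88/7 ≈ 12.571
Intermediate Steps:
T(H, j) = (-13 + j)/(H + j)
Y(q) = 2*q
-11*Y(T(9, 5)) = -22*(-13 + 5)/(9 + 5) = -22*-8/14 = -22*(1/14)*(-8) = -22*(-4)/7 = -11*(-8/7) = 88/7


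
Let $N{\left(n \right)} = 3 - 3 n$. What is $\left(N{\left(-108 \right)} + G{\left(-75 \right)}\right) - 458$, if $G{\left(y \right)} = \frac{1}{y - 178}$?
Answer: $- \frac{33144}{253} \approx -131.0$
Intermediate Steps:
$G{\left(y \right)} = \frac{1}{-178 + y}$
$\left(N{\left(-108 \right)} + G{\left(-75 \right)}\right) - 458 = \left(\left(3 - -324\right) + \frac{1}{-178 - 75}\right) - 458 = \left(\left(3 + 324\right) + \frac{1}{-253}\right) - 458 = \left(327 - \frac{1}{253}\right) - 458 = \frac{82730}{253} - 458 = - \frac{33144}{253}$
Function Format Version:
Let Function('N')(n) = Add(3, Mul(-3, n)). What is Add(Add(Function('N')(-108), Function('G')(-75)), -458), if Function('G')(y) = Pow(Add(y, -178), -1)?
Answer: Rational(-33144, 253) ≈ -131.00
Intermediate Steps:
Function('G')(y) = Pow(Add(-178, y), -1)
Add(Add(Function('N')(-108), Function('G')(-75)), -458) = Add(Add(Add(3, Mul(-3, -108)), Pow(Add(-178, -75), -1)), -458) = Add(Add(Add(3, 324), Pow(-253, -1)), -458) = Add(Add(327, Rational(-1, 253)), -458) = Add(Rational(82730, 253), -458) = Rational(-33144, 253)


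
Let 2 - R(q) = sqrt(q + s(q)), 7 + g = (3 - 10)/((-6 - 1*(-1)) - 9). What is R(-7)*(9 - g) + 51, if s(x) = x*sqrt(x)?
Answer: 82 - 31*sqrt(-7 - 7*I*sqrt(7))/2 ≈ 42.789 + 56.738*I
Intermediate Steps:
s(x) = x**(3/2)
g = -13/2 (g = -7 + (3 - 10)/((-6 - 1*(-1)) - 9) = -7 - 7/((-6 + 1) - 9) = -7 - 7/(-5 - 9) = -7 - 7/(-14) = -7 - 7*(-1/14) = -7 + 1/2 = -13/2 ≈ -6.5000)
R(q) = 2 - sqrt(q + q**(3/2))
R(-7)*(9 - g) + 51 = (2 - sqrt(-7 + (-7)**(3/2)))*(9 - 1*(-13/2)) + 51 = (2 - sqrt(-7 - 7*I*sqrt(7)))*(9 + 13/2) + 51 = (2 - sqrt(-7 - 7*I*sqrt(7)))*(31/2) + 51 = (31 - 31*sqrt(-7 - 7*I*sqrt(7))/2) + 51 = 82 - 31*sqrt(-7 - 7*I*sqrt(7))/2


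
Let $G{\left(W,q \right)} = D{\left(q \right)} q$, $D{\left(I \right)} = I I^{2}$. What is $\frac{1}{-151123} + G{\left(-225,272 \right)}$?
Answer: $\frac{827191727423487}{151123} \approx 5.4736 \cdot 10^{9}$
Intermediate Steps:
$D{\left(I \right)} = I^{3}$
$G{\left(W,q \right)} = q^{4}$ ($G{\left(W,q \right)} = q^{3} q = q^{4}$)
$\frac{1}{-151123} + G{\left(-225,272 \right)} = \frac{1}{-151123} + 272^{4} = - \frac{1}{151123} + 5473632256 = \frac{827191727423487}{151123}$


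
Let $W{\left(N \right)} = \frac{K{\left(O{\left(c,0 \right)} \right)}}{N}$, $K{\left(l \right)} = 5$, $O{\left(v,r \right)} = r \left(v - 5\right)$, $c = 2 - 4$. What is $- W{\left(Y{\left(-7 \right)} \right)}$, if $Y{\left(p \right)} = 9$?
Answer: $- \frac{5}{9} \approx -0.55556$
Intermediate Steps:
$c = -2$ ($c = 2 - 4 = -2$)
$O{\left(v,r \right)} = r \left(-5 + v\right)$
$W{\left(N \right)} = \frac{5}{N}$
$- W{\left(Y{\left(-7 \right)} \right)} = - \frac{5}{9}$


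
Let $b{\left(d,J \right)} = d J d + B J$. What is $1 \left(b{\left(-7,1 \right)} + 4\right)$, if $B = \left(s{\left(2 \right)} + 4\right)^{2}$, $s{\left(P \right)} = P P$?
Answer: $117$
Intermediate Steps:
$s{\left(P \right)} = P^{2}$
$B = 64$ ($B = \left(2^{2} + 4\right)^{2} = \left(4 + 4\right)^{2} = 8^{2} = 64$)
$b{\left(d,J \right)} = 64 J + J d^{2}$ ($b{\left(d,J \right)} = d J d + 64 J = J d d + 64 J = J d^{2} + 64 J = 64 J + J d^{2}$)
$1 \left(b{\left(-7,1 \right)} + 4\right) = 1 \left(1 \left(64 + \left(-7\right)^{2}\right) + 4\right) = 1 \left(1 \left(64 + 49\right) + 4\right) = 1 \left(1 \cdot 113 + 4\right) = 1 \left(113 + 4\right) = 1 \cdot 117 = 117$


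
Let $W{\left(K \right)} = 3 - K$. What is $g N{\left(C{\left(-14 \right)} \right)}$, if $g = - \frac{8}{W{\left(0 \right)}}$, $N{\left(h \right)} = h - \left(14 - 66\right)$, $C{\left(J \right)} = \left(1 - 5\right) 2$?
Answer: $- \frac{352}{3} \approx -117.33$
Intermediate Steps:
$C{\left(J \right)} = -8$ ($C{\left(J \right)} = \left(-4\right) 2 = -8$)
$N{\left(h \right)} = 52 + h$ ($N{\left(h \right)} = h - -52 = h + 52 = 52 + h$)
$g = - \frac{8}{3}$ ($g = - \frac{8}{3 - 0} = - \frac{8}{3 + 0} = - \frac{8}{3} \approx -2.6667$)
$g N{\left(C{\left(-14 \right)} \right)} = - \frac{8 \left(52 - 8\right)}{3} = \left(- \frac{8}{3}\right) 44 = - \frac{352}{3}$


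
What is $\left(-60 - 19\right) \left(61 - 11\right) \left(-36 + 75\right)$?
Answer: $-154050$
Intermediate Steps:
$\left(-60 - 19\right) \left(61 - 11\right) \left(-36 + 75\right) = \left(-79\right) 50 \cdot 39 = \left(-3950\right) 39 = -154050$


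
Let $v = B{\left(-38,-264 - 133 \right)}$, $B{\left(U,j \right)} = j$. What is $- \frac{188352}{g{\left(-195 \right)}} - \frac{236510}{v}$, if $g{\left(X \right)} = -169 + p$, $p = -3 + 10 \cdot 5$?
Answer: $\frac{51814982}{24217} \approx 2139.6$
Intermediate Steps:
$v = -397$ ($v = -264 - 133 = -397$)
$p = 47$ ($p = -3 + 50 = 47$)
$g{\left(X \right)} = -122$ ($g{\left(X \right)} = -169 + 47 = -122$)
$- \frac{188352}{g{\left(-195 \right)}} - \frac{236510}{v} = - \frac{188352}{-122} - \frac{236510}{-397} = \left(-188352\right) \left(- \frac{1}{122}\right) - - \frac{236510}{397} = \frac{94176}{61} + \frac{236510}{397} = \frac{51814982}{24217}$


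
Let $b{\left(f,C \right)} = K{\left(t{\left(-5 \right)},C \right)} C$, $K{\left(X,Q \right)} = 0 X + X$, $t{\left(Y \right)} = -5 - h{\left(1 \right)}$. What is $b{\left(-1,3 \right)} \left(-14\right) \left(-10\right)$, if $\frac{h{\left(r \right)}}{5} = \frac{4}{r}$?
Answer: $-10500$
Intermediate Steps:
$h{\left(r \right)} = \frac{20}{r}$ ($h{\left(r \right)} = 5 \frac{4}{r} = \frac{20}{r}$)
$t{\left(Y \right)} = -25$ ($t{\left(Y \right)} = -5 - \frac{20}{1} = -5 - 20 \cdot 1 = -5 - 20 = -25$)
$K{\left(X,Q \right)} = X$ ($K{\left(X,Q \right)} = 0 + X = X$)
$b{\left(f,C \right)} = - 25 C$
$b{\left(-1,3 \right)} \left(-14\right) \left(-10\right) = \left(-25\right) 3 \left(-14\right) \left(-10\right) = \left(-75\right) \left(-14\right) \left(-10\right) = 1050 \left(-10\right) = -10500$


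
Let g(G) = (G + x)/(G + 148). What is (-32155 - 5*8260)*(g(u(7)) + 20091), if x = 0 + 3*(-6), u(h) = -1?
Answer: -72312970630/49 ≈ -1.4758e+9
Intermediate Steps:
x = -18 (x = 0 - 18 = -18)
g(G) = (-18 + G)/(148 + G) (g(G) = (G - 18)/(G + 148) = (-18 + G)/(148 + G))
(-32155 - 5*8260)*(g(u(7)) + 20091) = (-32155 - 5*8260)*((-18 - 1)/(148 - 1) + 20091) = (-32155 - 41300)*(-19/147 + 20091) = -73455*((1/147)*(-19) + 20091) = -73455*(-19/147 + 20091) = -73455*2953358/147 = -72312970630/49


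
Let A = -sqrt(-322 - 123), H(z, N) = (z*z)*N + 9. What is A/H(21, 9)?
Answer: -I*sqrt(445)/3978 ≈ -0.0053029*I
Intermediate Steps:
H(z, N) = 9 + N*z**2 (H(z, N) = z**2*N + 9 = N*z**2 + 9 = 9 + N*z**2)
A = -I*sqrt(445) (A = -sqrt(-445) = -I*sqrt(445) ≈ -21.095*I)
A/H(21, 9) = (-I*sqrt(445))/(9 + 9*21**2) = (-I*sqrt(445))/(9 + 9*441) = (-I*sqrt(445))/(9 + 3969) = -I*sqrt(445)/3978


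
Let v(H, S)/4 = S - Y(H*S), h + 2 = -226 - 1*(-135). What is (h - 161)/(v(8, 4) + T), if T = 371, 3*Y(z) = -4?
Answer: -762/1177 ≈ -0.64741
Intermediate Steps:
h = -93 (h = -2 + (-226 - 1*(-135)) = -2 + (-226 + 135) = -2 - 91 = -93)
Y(z) = -4/3 (Y(z) = (⅓)*(-4) = -4/3)
v(H, S) = 16/3 + 4*S (v(H, S) = 4*(S - 1*(-4/3)) = 4*(S + 4/3) = 4*(4/3 + S) = 16/3 + 4*S)
(h - 161)/(v(8, 4) + T) = (-93 - 161)/((16/3 + 4*4) + 371) = -254/((16/3 + 16) + 371) = -254/(64/3 + 371) = -254/1177/3 = -254*3/1177 = -762/1177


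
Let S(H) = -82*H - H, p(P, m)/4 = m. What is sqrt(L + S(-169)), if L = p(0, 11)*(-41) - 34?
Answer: sqrt(12189) ≈ 110.40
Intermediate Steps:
p(P, m) = 4*m
S(H) = -83*H
L = -1838 (L = (4*11)*(-41) - 34 = 44*(-41) - 34 = -1804 - 34 = -1838)
sqrt(L + S(-169)) = sqrt(-1838 - 83*(-169)) = sqrt(-1838 + 14027) = sqrt(12189)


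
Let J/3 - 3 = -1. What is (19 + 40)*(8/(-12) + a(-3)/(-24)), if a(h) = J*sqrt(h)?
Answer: -118/3 - 59*I*sqrt(3)/4 ≈ -39.333 - 25.548*I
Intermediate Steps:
J = 6 (J = 9 + 3*(-1) = 9 - 3 = 6)
a(h) = 6*sqrt(h)
(19 + 40)*(8/(-12) + a(-3)/(-24)) = (19 + 40)*(8/(-12) + (6*sqrt(-3))/(-24)) = 59*(8*(-1/12) + (6*(I*sqrt(3)))*(-1/24)) = 59*(-2/3 + (6*I*sqrt(3))*(-1/24)) = 59*(-2/3 - I*sqrt(3)/4) = -118/3 - 59*I*sqrt(3)/4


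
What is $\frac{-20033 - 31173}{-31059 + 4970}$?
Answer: $\frac{51206}{26089} \approx 1.9627$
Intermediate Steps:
$\frac{-20033 - 31173}{-31059 + 4970} = - \frac{51206}{-26089} = \left(-51206\right) \left(- \frac{1}{26089}\right) = \frac{51206}{26089}$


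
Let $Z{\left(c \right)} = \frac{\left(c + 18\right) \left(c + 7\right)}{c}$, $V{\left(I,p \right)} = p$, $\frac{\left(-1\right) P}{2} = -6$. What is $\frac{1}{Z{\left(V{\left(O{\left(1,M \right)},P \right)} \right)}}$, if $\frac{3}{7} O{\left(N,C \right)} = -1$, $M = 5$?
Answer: $\frac{2}{95} \approx 0.021053$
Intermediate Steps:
$P = 12$ ($P = \left(-2\right) \left(-6\right) = 12$)
$O{\left(N,C \right)} = - \frac{7}{3}$ ($O{\left(N,C \right)} = \frac{7}{3} \left(-1\right) = - \frac{7}{3}$)
$Z{\left(c \right)} = \frac{\left(7 + c\right) \left(18 + c\right)}{c}$ ($Z{\left(c \right)} = \frac{\left(18 + c\right) \left(7 + c\right)}{c} = \frac{\left(7 + c\right) \left(18 + c\right)}{c}$)
$\frac{1}{Z{\left(V{\left(O{\left(1,M \right)},P \right)} \right)}} = \frac{1}{25 + 12 + \frac{126}{12}} = \frac{1}{25 + 12 + 126 \cdot \frac{1}{12}} = \frac{1}{25 + 12 + \frac{21}{2}} = \frac{1}{\frac{95}{2}} = \frac{2}{95}$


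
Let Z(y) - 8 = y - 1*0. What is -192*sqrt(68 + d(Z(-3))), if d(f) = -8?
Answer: -384*sqrt(15) ≈ -1487.2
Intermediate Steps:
Z(y) = 8 + y (Z(y) = 8 + (y - 1*0) = 8 + (y + 0) = 8 + y)
-192*sqrt(68 + d(Z(-3))) = -192*sqrt(68 - 8) = -384*sqrt(15)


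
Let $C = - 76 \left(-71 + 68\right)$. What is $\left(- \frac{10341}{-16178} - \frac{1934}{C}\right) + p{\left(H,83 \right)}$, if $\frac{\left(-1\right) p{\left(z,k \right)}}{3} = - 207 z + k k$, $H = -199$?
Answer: $- \frac{66511552271}{461073} \approx -1.4425 \cdot 10^{5}$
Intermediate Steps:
$p{\left(z,k \right)} = - 3 k^{2} + 621 z$ ($p{\left(z,k \right)} = - 3 \left(- 207 z + k k\right) = - 3 \left(- 207 z + k^{2}\right) = - 3 \left(k^{2} - 207 z\right) = - 3 k^{2} + 621 z$)
$C = 228$ ($C = \left(-76\right) \left(-3\right) = 228$)
$\left(- \frac{10341}{-16178} - \frac{1934}{C}\right) + p{\left(H,83 \right)} = \left(- \frac{10341}{-16178} - \frac{1934}{228}\right) - \left(123579 + 3 \cdot 83^{2}\right) = \left(\left(-10341\right) \left(- \frac{1}{16178}\right) - \frac{967}{114}\right) - 144246 = \left(\frac{10341}{16178} - \frac{967}{114}\right) - 144246 = - \frac{3616313}{461073} - 144246 = - \frac{66511552271}{461073}$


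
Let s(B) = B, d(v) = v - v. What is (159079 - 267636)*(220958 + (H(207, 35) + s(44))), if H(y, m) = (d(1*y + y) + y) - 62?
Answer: -24007054879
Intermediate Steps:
d(v) = 0
H(y, m) = -62 + y (H(y, m) = (0 + y) - 62 = y - 62 = -62 + y)
(159079 - 267636)*(220958 + (H(207, 35) + s(44))) = (159079 - 267636)*(220958 + ((-62 + 207) + 44)) = -108557*(220958 + (145 + 44)) = -108557*(220958 + 189) = -108557*221147 = -24007054879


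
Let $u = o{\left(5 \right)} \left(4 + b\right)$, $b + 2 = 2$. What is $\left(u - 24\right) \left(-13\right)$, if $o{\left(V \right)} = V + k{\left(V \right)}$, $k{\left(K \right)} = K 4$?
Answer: $-988$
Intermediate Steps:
$k{\left(K \right)} = 4 K$
$b = 0$ ($b = -2 + 2 = 0$)
$o{\left(V \right)} = 5 V$ ($o{\left(V \right)} = V + 4 V = 5 V$)
$u = 100$ ($u = 5 \cdot 5 \left(4 + 0\right) = 25 \cdot 4 = 100$)
$\left(u - 24\right) \left(-13\right) = \left(100 - 24\right) \left(-13\right) = 76 \left(-13\right) = -988$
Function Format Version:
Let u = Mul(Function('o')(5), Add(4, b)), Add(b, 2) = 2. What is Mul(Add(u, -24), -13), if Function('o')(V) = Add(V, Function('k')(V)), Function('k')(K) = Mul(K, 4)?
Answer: -988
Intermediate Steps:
Function('k')(K) = Mul(4, K)
b = 0 (b = Add(-2, 2) = 0)
Function('o')(V) = Mul(5, V) (Function('o')(V) = Add(V, Mul(4, V)) = Mul(5, V))
u = 100 (u = Mul(Mul(5, 5), Add(4, 0)) = Mul(25, 4) = 100)
Mul(Add(u, -24), -13) = Mul(Add(100, -24), -13) = Mul(76, -13) = -988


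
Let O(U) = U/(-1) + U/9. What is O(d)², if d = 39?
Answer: 10816/9 ≈ 1201.8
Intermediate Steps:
O(U) = -8*U/9 (O(U) = U*(-1) + U*(⅑) = -U + U/9 = -8*U/9)
O(d)² = (-8/9*39)² = (-104/3)² = 10816/9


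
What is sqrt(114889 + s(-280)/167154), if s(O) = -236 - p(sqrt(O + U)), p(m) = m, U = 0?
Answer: sqrt(802512859215795 - 83577*I*sqrt(70))/83577 ≈ 338.95 - 1.4767e-7*I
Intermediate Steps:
s(O) = -236 - sqrt(O) (s(O) = -236 - sqrt(O + 0) = -236 - sqrt(O))
sqrt(114889 + s(-280)/167154) = sqrt(114889 + (-236 - sqrt(-280))/167154) = sqrt(114889 + (-236 - 2*I*sqrt(70))*(1/167154)) = sqrt(114889 + (-118/83577 - I*sqrt(70)/83577)) = sqrt(9602077835/83577 - I*sqrt(70)/83577)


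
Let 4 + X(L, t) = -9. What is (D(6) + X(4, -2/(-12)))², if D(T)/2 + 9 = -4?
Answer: 1521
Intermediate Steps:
X(L, t) = -13 (X(L, t) = -4 - 9 = -13)
D(T) = -26 (D(T) = -18 + 2*(-4) = -18 - 8 = -26)
(D(6) + X(4, -2/(-12)))² = (-26 - 13)² = (-39)² = 1521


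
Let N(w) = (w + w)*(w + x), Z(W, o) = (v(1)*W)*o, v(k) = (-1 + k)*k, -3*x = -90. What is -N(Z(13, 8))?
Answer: 0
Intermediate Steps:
x = 30 (x = -⅓*(-90) = 30)
v(k) = k*(-1 + k)
Z(W, o) = 0 (Z(W, o) = ((1*(-1 + 1))*W)*o = ((1*0)*W)*o = (0*W)*o = 0*o = 0)
N(w) = 2*w*(30 + w) (N(w) = (w + w)*(w + 30) = (2*w)*(30 + w) = 2*w*(30 + w))
-N(Z(13, 8)) = -2*0*(30 + 0) = -2*0*30 = -1*0 = 0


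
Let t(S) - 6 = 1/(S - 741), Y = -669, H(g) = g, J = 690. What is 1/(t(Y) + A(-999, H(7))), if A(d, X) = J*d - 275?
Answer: -1410/972306391 ≈ -1.4502e-6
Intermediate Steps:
t(S) = 6 + 1/(-741 + S) (t(S) = 6 + 1/(S - 741) = 6 + 1/(-741 + S))
A(d, X) = -275 + 690*d (A(d, X) = 690*d - 275 = -275 + 690*d)
1/(t(Y) + A(-999, H(7))) = 1/((-4445 + 6*(-669))/(-741 - 669) + (-275 + 690*(-999))) = 1/((-4445 - 4014)/(-1410) + (-275 - 689310)) = 1/(-1/1410*(-8459) - 689585) = 1/(8459/1410 - 689585) = 1/(-972306391/1410) = -1410/972306391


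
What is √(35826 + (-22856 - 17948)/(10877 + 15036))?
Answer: √24055512988942/25913 ≈ 189.27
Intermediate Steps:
√(35826 + (-22856 - 17948)/(10877 + 15036)) = √(35826 - 40804/25913) = √(928318334/25913) = √24055512988942/25913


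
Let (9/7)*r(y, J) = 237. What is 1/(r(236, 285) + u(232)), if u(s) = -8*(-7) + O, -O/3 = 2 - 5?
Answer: 3/748 ≈ 0.0040107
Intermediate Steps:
O = 9 (O = -3*(2 - 5) = -3*(-3) = 9)
r(y, J) = 553/3 (r(y, J) = (7/9)*237 = 553/3)
u(s) = 65 (u(s) = -8*(-7) + 9 = 56 + 9 = 65)
1/(r(236, 285) + u(232)) = 1/(553/3 + 65) = 1/(748/3) = 3/748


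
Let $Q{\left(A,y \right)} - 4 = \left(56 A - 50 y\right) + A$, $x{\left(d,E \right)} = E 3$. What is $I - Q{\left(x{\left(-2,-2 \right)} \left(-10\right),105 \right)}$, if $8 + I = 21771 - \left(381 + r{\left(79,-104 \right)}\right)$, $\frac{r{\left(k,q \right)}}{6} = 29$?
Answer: $23034$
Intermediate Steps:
$r{\left(k,q \right)} = 174$ ($r{\left(k,q \right)} = 6 \cdot 29 = 174$)
$x{\left(d,E \right)} = 3 E$
$Q{\left(A,y \right)} = 4 - 50 y + 57 A$ ($Q{\left(A,y \right)} = 4 + \left(\left(56 A - 50 y\right) + A\right) = 4 + \left(\left(- 50 y + 56 A\right) + A\right) = 4 + \left(- 50 y + 57 A\right) = 4 - 50 y + 57 A$)
$I = 21208$ ($I = -8 + \left(21771 - \left(381 + 174\right)\right) = -8 + \left(21771 - 555\right) = -8 + 21216 = 21208$)
$I - Q{\left(x{\left(-2,-2 \right)} \left(-10\right),105 \right)} = 21208 - \left(4 - 5250 + 57 \cdot 3 \left(-2\right) \left(-10\right)\right) = 21208 - \left(4 - 5250 + 57 \left(\left(-6\right) \left(-10\right)\right)\right) = 21208 - \left(4 - 5250 + 57 \cdot 60\right) = 21208 - \left(4 - 5250 + 3420\right) = 21208 - -1826 = 21208 + 1826 = 23034$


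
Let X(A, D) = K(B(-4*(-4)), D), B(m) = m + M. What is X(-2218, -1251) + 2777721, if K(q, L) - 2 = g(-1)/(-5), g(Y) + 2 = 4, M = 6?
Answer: 13888613/5 ≈ 2.7777e+6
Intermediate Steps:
g(Y) = 2 (g(Y) = -2 + 4 = 2)
B(m) = 6 + m (B(m) = m + 6 = 6 + m)
K(q, L) = 8/5 (K(q, L) = 2 + 2/(-5) = 2 + 2*(-1/5) = 2 - 2/5 = 8/5)
X(A, D) = 8/5
X(-2218, -1251) + 2777721 = 8/5 + 2777721 = 13888613/5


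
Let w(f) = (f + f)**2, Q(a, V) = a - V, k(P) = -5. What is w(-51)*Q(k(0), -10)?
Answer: 52020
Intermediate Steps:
w(f) = 4*f**2 (w(f) = (2*f)**2 = 4*f**2)
w(-51)*Q(k(0), -10) = (4*(-51)**2)*(-5 - 1*(-10)) = (4*2601)*(-5 + 10) = 10404*5 = 52020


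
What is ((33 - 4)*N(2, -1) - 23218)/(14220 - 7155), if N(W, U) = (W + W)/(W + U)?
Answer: -23102/7065 ≈ -3.2699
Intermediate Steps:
N(W, U) = 2*W/(U + W) (N(W, U) = (2*W)/(U + W) = 2*W/(U + W))
((33 - 4)*N(2, -1) - 23218)/(14220 - 7155) = ((33 - 4)*(2*2/(-1 + 2)) - 23218)/(14220 - 7155) = (29*(2*2/1) - 23218)/7065 = (29*(2*2*1) - 23218)*(1/7065) = (29*4 - 23218)*(1/7065) = (116 - 23218)*(1/7065) = -23102*1/7065 = -23102/7065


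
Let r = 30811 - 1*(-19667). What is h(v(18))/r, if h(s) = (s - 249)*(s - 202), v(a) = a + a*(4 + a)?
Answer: 5830/8413 ≈ 0.69298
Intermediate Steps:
h(s) = (-249 + s)*(-202 + s)
r = 50478 (r = 30811 + 19667 = 50478)
h(v(18))/r = (50298 + (18*(5 + 18))² - 8118*(5 + 18))/50478 = (50298 + (18*23)² - 8118*23)*(1/50478) = (50298 + 414² - 451*414)*(1/50478) = (50298 + 171396 - 186714)*(1/50478) = 34980*(1/50478) = 5830/8413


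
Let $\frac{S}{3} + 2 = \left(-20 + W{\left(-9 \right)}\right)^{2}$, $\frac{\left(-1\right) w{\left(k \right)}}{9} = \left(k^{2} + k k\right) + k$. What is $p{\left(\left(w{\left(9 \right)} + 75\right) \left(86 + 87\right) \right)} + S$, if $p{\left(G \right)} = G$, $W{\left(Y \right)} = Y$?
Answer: $-250755$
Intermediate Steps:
$w{\left(k \right)} = - 18 k^{2} - 9 k$ ($w{\left(k \right)} = - 9 \left(\left(k^{2} + k k\right) + k\right) = - 9 \left(\left(k^{2} + k^{2}\right) + k\right) = - 9 \left(2 k^{2} + k\right) = - 9 \left(k + 2 k^{2}\right) = - 18 k^{2} - 9 k$)
$S = 2517$ ($S = -6 + 3 \left(-20 - 9\right)^{2} = -6 + 3 \left(-29\right)^{2} = -6 + 3 \cdot 841 = -6 + 2523 = 2517$)
$p{\left(\left(w{\left(9 \right)} + 75\right) \left(86 + 87\right) \right)} + S = \left(\left(-9\right) 9 \left(1 + 2 \cdot 9\right) + 75\right) \left(86 + 87\right) + 2517 = \left(\left(-9\right) 9 \left(1 + 18\right) + 75\right) 173 + 2517 = \left(\left(-9\right) 9 \cdot 19 + 75\right) 173 + 2517 = \left(-1539 + 75\right) 173 + 2517 = \left(-1464\right) 173 + 2517 = -253272 + 2517 = -250755$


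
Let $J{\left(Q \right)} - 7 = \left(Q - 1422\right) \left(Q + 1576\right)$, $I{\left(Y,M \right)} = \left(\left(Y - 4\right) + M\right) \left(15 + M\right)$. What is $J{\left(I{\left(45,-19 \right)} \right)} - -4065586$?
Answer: $1818713$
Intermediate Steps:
$I{\left(Y,M \right)} = \left(15 + M\right) \left(-4 + M + Y\right)$ ($I{\left(Y,M \right)} = \left(\left(Y - 4\right) + M\right) \left(15 + M\right) = \left(\left(-4 + Y\right) + M\right) \left(15 + M\right) = \left(-4 + M + Y\right) \left(15 + M\right) = \left(15 + M\right) \left(-4 + M + Y\right)$)
$J{\left(Q \right)} = 7 + \left(-1422 + Q\right) \left(1576 + Q\right)$ ($J{\left(Q \right)} = 7 + \left(Q - 1422\right) \left(Q + 1576\right) = 7 + \left(-1422 + Q\right) \left(1576 + Q\right)$)
$J{\left(I{\left(45,-19 \right)} \right)} - -4065586 = \left(-2241065 + \left(-60 + \left(-19\right)^{2} + 11 \left(-19\right) + 15 \cdot 45 - 855\right)^{2} + 154 \left(-60 + \left(-19\right)^{2} + 11 \left(-19\right) + 15 \cdot 45 - 855\right)\right) - -4065586 = \left(-2241065 + \left(-60 + 361 - 209 + 675 - 855\right)^{2} + 154 \left(-60 + 361 - 209 + 675 - 855\right)\right) + 4065586 = \left(-2241065 + \left(-88\right)^{2} + 154 \left(-88\right)\right) + 4065586 = \left(-2241065 + 7744 - 13552\right) + 4065586 = -2246873 + 4065586 = 1818713$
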